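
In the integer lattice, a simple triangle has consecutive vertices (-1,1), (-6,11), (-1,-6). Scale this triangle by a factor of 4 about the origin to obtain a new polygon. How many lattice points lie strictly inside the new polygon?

Using the shoelace formula, 2A = |((-1)·11 − (-6)·1) + ((-6)·(-6) − (-1)·11) + ((-1)·1 − (-1)·(-6))| = 35, so the area is 17.5.
Along each edge there are gcd(|Δx|,|Δy|)+1 lattice points, so counting each shared vertex once the boundary has gcd(5,10) + gcd(5,17) + gcd(0,7) = 5+1+7 = 13.
Scaling by 4 multiplies the area by 4² = 16 (so the new area is 280) and multiplies the boundary lattice-point count by 4, giving 52.
By Pick's theorem, the interior count of the dilated polygon is 280 − 52/2 + 1 = 255.

255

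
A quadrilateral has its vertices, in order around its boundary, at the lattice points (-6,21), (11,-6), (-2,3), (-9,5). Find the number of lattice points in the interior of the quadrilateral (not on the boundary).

Using the shoelace formula, 2A = |[(-6)·(-6) − 11·21] + [11·3 − (-2)·(-6)] + [(-2)·5 − (-9)·3] + [(-9)·21 − (-6)·5]| = 316, so the area is 158.
Along each edge there are gcd(|Δx|,|Δy|)+1 lattice points, so counting each shared vertex once the boundary has gcd(17,27) + gcd(13,9) + gcd(7,2) + gcd(3,16) = 1+1+1+1 = 4.
By Pick's theorem A = I + B/2 − 1, so I = 158 − 4/2 + 1 = 157.

157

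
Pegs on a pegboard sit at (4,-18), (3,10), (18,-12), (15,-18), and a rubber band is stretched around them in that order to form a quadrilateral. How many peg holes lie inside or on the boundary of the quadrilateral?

241

By the shoelace formula, twice the signed area is |[4·10 − 3·(-18)] + [3·(-12) − 18·10] + [18·(-18) − 15·(-12)] + [15·(-18) − 4·(-18)]| = 464, so the area is 232.
Summing gcd(|Δx|,|Δy|) over the edges gives the boundary count: gcd(1,28) + gcd(15,22) + gcd(3,6) + gcd(11,0) = 1+1+3+11 = 16.
Pick's theorem gives I = A − B/2 + 1 = 232 − 16/2 + 1 = 225, so the closed region contains I + B = 225 + 16 = 241 lattice points.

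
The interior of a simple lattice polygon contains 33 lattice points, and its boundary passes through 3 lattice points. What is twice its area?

Pick's theorem states A = I + B/2 − 1, so A = 33 + 3/2 − 1 = 67/2.
Hence 2A = 67.

67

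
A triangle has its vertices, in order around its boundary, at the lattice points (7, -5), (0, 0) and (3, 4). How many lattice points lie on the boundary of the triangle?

Along each edge there are gcd(|Δx|,|Δy|)+1 lattice points, so counting each shared vertex once the boundary has gcd(7,5) + gcd(3,4) + gcd(4,9) = 1+1+1 = 3.

3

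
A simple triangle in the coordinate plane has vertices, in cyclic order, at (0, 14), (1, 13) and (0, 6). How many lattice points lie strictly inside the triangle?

0

Using the shoelace formula, 2A = |(0·13 − 1·14) + (1·6 − 0·13) + (0·14 − 0·6)| = 8, so the area is 4.
Summing gcd(|Δx|,|Δy|) over the edges gives the boundary count: gcd(1,1) + gcd(1,7) + gcd(0,8) = 1+1+8 = 10.
Pick's theorem gives I = A − B/2 + 1 = 4 − 10/2 + 1 = 0.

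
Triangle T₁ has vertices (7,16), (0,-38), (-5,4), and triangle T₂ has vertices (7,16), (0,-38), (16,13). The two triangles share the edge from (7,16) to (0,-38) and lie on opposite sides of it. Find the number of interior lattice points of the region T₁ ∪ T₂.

The union is the simple quadrilateral with vertices (7,16), (-5,4), (0,-38), (16,13) in order.
The shoelace formula gives twice the area as |(7·4 − (-5)·16) + ((-5)·(-38) − 0·4) + (0·13 − 16·(-38)) + (16·16 − 7·13)| = 1071, so the area is 1071/2.
Along each edge there are gcd(|Δx|,|Δy|)+1 lattice points, so counting each shared vertex once the boundary has gcd(12,12) + gcd(5,42) + gcd(16,51) + gcd(9,3) = 12+1+1+3 = 17.
By Pick's theorem I = A − B/2 + 1 = 1071/2 − 17/2 + 1 = 528.

528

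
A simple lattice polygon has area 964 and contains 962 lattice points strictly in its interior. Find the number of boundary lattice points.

6

Pick's theorem gives A = I + B/2 − 1, so B = 2(A − I + 1) = 2(964 − 962 + 1) = 6.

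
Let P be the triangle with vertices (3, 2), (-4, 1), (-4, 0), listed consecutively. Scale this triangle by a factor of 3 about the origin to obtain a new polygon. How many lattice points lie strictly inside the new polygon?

28

The shoelace formula gives twice the area as |(3·1 − (-4)·2) + ((-4)·0 − (-4)·1) + ((-4)·2 − 3·0)| = 7, so the area is 3.5.
Along each edge there are gcd(|Δx|,|Δy|)+1 lattice points, so counting each shared vertex once the boundary has gcd(7,1) + gcd(0,1) + gcd(7,2) = 1+1+1 = 3.
Scaling by 3 multiplies the area by 3² = 9 (so the new area is 63/2) and multiplies the boundary lattice-point count by 3, giving 9.
By Pick's theorem, the interior count of the dilated polygon is 63/2 − 9/2 + 1 = 28.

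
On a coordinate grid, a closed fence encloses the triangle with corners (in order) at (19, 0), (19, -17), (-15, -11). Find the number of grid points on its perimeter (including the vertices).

20

Summing gcd(|Δx|,|Δy|) over the edges gives the boundary count: gcd(0,17) + gcd(34,6) + gcd(34,11) = 17+2+1 = 20.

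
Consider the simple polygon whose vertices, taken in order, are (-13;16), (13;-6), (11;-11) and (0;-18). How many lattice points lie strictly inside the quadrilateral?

318

The shoelace formula gives twice the area as |((-13)·(-6) − 13·16) + (13·(-11) − 11·(-6)) + (11·(-18) − 0·(-11)) + (0·16 − (-13)·(-18))| = 639, so the area is 639/2.
Summing gcd(|Δx|,|Δy|) over the edges gives the boundary count: gcd(26,22) + gcd(2,5) + gcd(11,7) + gcd(13,34) = 2+1+1+1 = 5.
Pick's theorem gives I = A − B/2 + 1 = 639/2 − 5/2 + 1 = 318.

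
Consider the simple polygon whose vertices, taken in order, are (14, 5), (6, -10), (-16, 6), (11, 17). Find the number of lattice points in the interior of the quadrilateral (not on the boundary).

405

Using the shoelace formula, 2A = |(14·(-10) − 6·5) + (6·6 − (-16)·(-10)) + ((-16)·17 − 11·6) + (11·5 − 14·17)| = 815, so the area is 407.5.
Summing gcd(|Δx|,|Δy|) over the edges gives the boundary count: gcd(8,15) + gcd(22,16) + gcd(27,11) + gcd(3,12) = 1+2+1+3 = 7.
Pick's theorem gives I = A − B/2 + 1 = 407.5 − 7/2 + 1 = 405.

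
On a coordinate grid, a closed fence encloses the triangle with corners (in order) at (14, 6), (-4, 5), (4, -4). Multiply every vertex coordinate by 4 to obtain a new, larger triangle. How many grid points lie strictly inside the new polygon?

The shoelace formula gives twice the area as |(14·5 − (-4)·6) + ((-4)·(-4) − 4·5) + (4·6 − 14·(-4))| = 170, so the area is 85.
Along each edge there are gcd(|Δx|,|Δy|)+1 lattice points, so counting each shared vertex once the boundary has gcd(18,1) + gcd(8,9) + gcd(10,10) = 1+1+10 = 12.
Scaling by 4 multiplies the area by 4² = 16 (so the new area is 1360) and multiplies the boundary lattice-point count by 4, giving 48.
By Pick's theorem, the interior count of the dilated polygon is 1360 − 48/2 + 1 = 1337.

1337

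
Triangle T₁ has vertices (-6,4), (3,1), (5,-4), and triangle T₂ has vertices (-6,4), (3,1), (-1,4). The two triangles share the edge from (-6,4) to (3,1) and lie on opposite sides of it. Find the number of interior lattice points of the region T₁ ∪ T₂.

24

The union is the simple quadrilateral with vertices (-6,4), (5,-4), (3,1), (-1,4) in order.
By the shoelace formula, twice the signed area is |((-6)·(-4) − 5·4) + (5·1 − 3·(-4)) + (3·4 − (-1)·1) + ((-1)·4 − (-6)·4)| = 54, so the area is 27.
The number of boundary lattice points is Σ gcd(|Δx|,|Δy|) = gcd(11,8) + gcd(2,5) + gcd(4,3) + gcd(5,0) = 1+1+1+5 = 8.
By Pick's theorem I = A − B/2 + 1 = 27 − 8/2 + 1 = 24.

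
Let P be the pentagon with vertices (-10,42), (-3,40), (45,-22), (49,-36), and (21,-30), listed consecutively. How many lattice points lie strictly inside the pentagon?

1338

Using the shoelace formula, 2A = |[(-10)·40 − (-3)·42] + [(-3)·(-22) − 45·40] + [45·(-36) − 49·(-22)] + [49·(-30) − 21·(-36)] + [21·42 − (-10)·(-30)]| = 2682, so the area is 1341.
Along each edge there are gcd(|Δx|,|Δy|)+1 lattice points, so counting each shared vertex once the boundary has gcd(7,2) + gcd(48,62) + gcd(4,14) + gcd(28,6) + gcd(31,72) = 1+2+2+2+1 = 8.
By Pick's theorem A = I + B/2 − 1, so I = 1341 − 8/2 + 1 = 1338.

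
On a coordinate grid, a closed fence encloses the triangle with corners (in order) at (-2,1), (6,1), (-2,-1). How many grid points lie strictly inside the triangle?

Using the shoelace formula, 2A = |((-2)·1 − 6·1) + (6·(-1) − (-2)·1) + ((-2)·1 − (-2)·(-1))| = 16, so the area is 8.
The number of boundary lattice points is Σ gcd(|Δx|,|Δy|) = gcd(8,0) + gcd(8,2) + gcd(0,2) = 8+2+2 = 12.
By Pick's theorem A = I + B/2 − 1, so I = 8 − 12/2 + 1 = 3.

3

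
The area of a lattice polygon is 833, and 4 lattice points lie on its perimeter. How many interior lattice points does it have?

832

From Pick's theorem, I = A − B/2 + 1 = 833 − 4/2 + 1 = 832.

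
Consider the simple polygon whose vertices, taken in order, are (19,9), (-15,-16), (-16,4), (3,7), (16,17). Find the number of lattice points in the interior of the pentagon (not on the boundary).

By the shoelace formula, twice the signed area is |[19·(-16) − (-15)·9] + [(-15)·4 − (-16)·(-16)] + [(-16)·7 − 3·4] + [3·17 − 16·7] + [16·9 − 19·17]| = 849, so the area is 849/2.
Along each edge there are gcd(|Δx|,|Δy|)+1 lattice points, so counting each shared vertex once the boundary has gcd(34,25) + gcd(1,20) + gcd(19,3) + gcd(13,10) + gcd(3,8) = 1+1+1+1+1 = 5.
Pick's theorem gives I = A − B/2 + 1 = 849/2 − 5/2 + 1 = 423.

423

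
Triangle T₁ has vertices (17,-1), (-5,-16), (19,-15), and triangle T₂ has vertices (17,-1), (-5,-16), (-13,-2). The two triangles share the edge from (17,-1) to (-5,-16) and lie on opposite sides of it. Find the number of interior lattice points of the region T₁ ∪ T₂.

The union is the simple quadrilateral with vertices (17,-1), (19,-15), (-5,-16), (-13,-2) in order.
The shoelace formula gives twice the area as |[17·(-15) − 19·(-1)] + [19·(-16) − (-5)·(-15)] + [(-5)·(-2) − (-13)·(-16)] + [(-13)·(-1) − 17·(-2)]| = 766, so the area is 383.
The number of boundary lattice points is Σ gcd(|Δx|,|Δy|) = gcd(2,14) + gcd(24,1) + gcd(8,14) + gcd(30,1) = 2+1+2+1 = 6.
By Pick's theorem I = A − B/2 + 1 = 383 − 6/2 + 1 = 381.

381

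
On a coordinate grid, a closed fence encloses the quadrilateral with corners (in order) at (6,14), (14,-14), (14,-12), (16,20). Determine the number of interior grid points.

158

Using the shoelace formula, 2A = |(6·(-14) − 14·14) + (14·(-12) − 14·(-14)) + (14·20 − 16·(-12)) + (16·14 − 6·20)| = 324, so the area is 162.
The number of boundary lattice points is Σ gcd(|Δx|,|Δy|) = gcd(8,28) + gcd(0,2) + gcd(2,32) + gcd(10,6) = 4+2+2+2 = 10.
Pick's theorem gives I = A − B/2 + 1 = 162 − 10/2 + 1 = 158.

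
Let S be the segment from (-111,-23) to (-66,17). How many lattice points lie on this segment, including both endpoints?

The number of lattice points on a segment between lattice points is gcd(|Δx|,|Δy|) + 1 = gcd(45,40) + 1 = 5 + 1 = 6.

6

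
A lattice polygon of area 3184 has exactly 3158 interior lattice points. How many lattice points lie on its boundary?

Pick's theorem gives A = I + B/2 − 1, so B = 2(A − I + 1) = 2(3184 − 3158 + 1) = 54.

54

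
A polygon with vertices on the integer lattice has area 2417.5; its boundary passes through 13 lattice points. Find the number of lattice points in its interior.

From Pick's theorem, I = A − B/2 + 1 = 2417.5 − 13/2 + 1 = 2412.

2412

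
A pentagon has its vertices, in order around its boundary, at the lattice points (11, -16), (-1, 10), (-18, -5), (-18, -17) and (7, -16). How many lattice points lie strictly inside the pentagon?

The shoelace formula gives twice the area as |[11·10 − (-1)·(-16)] + [(-1)·(-5) − (-18)·10] + [(-18)·(-17) − (-18)·(-5)] + [(-18)·(-16) − 7·(-17)] + [7·(-16) − 11·(-16)]| = 966, so the area is 483.
Along each edge there are gcd(|Δx|,|Δy|)+1 lattice points, so counting each shared vertex once the boundary has gcd(12,26) + gcd(17,15) + gcd(0,12) + gcd(25,1) + gcd(4,0) = 2+1+12+1+4 = 20.
By Pick's theorem A = I + B/2 − 1, so I = 483 − 20/2 + 1 = 474.

474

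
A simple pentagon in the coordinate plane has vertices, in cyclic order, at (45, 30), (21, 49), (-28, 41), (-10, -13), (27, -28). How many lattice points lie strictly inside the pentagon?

3631

By the shoelace formula, twice the signed area is |(45·49 − 21·30) + (21·41 − (-28)·49) + ((-28)·(-13) − (-10)·41) + ((-10)·(-28) − 27·(-13)) + (27·30 − 45·(-28))| = 7283, so the area is 3641.5.
Along each edge there are gcd(|Δx|,|Δy|)+1 lattice points, so counting each shared vertex once the boundary has gcd(24,19) + gcd(49,8) + gcd(18,54) + gcd(37,15) + gcd(18,58) = 1+1+18+1+2 = 23.
By Pick's theorem A = I + B/2 − 1, so I = 3641.5 − 23/2 + 1 = 3631.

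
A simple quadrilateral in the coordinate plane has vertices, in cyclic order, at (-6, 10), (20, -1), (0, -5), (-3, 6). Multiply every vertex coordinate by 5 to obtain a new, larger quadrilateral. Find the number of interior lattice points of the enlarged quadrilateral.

The shoelace formula gives twice the area as |((-6)·(-1) − 20·10) + (20·(-5) − 0·(-1)) + (0·6 − (-3)·(-5)) + ((-3)·10 − (-6)·6)| = 303, so the area is 151.5.
Along each edge there are gcd(|Δx|,|Δy|)+1 lattice points, so counting each shared vertex once the boundary has gcd(26,11) + gcd(20,4) + gcd(3,11) + gcd(3,4) = 1+4+1+1 = 7.
Scaling by 5 multiplies the area by 5² = 25 (so the new area is 7575/2) and multiplies the boundary lattice-point count by 5, giving 35.
By Pick's theorem, the interior count of the dilated polygon is 7575/2 − 35/2 + 1 = 3771.

3771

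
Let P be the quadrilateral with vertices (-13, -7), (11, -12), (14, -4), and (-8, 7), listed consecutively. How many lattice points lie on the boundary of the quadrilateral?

Along each edge there are gcd(|Δx|,|Δy|)+1 lattice points, so counting each shared vertex once the boundary has gcd(24,5) + gcd(3,8) + gcd(22,11) + gcd(5,14) = 1+1+11+1 = 14.

14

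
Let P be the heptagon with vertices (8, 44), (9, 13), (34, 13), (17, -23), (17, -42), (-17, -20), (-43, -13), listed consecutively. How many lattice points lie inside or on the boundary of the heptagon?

2739

By the shoelace formula, twice the signed area is |(8·13 − 9·44) + (9·13 − 34·13) + (34·(-23) − 17·13) + (17·(-42) − 17·(-23)) + (17·(-20) − (-17)·(-42)) + ((-17)·(-13) − (-43)·(-20)) + ((-43)·44 − 8·(-13))| = 5424, so the area is 2712.
Along each edge there are gcd(|Δx|,|Δy|)+1 lattice points, so counting each shared vertex once the boundary has gcd(1,31) + gcd(25,0) + gcd(17,36) + gcd(0,19) + gcd(34,22) + gcd(26,7) + gcd(51,57) = 1+25+1+19+2+1+3 = 52.
Pick's theorem gives I = A − B/2 + 1 = 2712 − 52/2 + 1 = 2687, so the closed region contains I + B = 2687 + 52 = 2739 lattice points.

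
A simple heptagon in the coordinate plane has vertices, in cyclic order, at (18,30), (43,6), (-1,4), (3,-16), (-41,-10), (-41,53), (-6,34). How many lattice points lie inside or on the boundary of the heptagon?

The shoelace formula gives twice the area as |[18·6 − 43·30] + [43·4 − (-1)·6] + [(-1)·(-16) − 3·4] + [3·(-10) − (-41)·(-16)] + [(-41)·53 − (-41)·(-10)] + [(-41)·34 − (-6)·53] + [(-6)·30 − 18·34]| = 6137, so the area is 3068.5.
Along each edge there are gcd(|Δx|,|Δy|)+1 lattice points, so counting each shared vertex once the boundary has gcd(25,24) + gcd(44,2) + gcd(4,20) + gcd(44,6) + gcd(0,63) + gcd(35,19) + gcd(24,4) = 1+2+4+2+63+1+4 = 77.
Pick's theorem gives I = A − B/2 + 1 = 3068.5 − 77/2 + 1 = 3031, so the closed region contains I + B = 3031 + 77 = 3108 lattice points.

3108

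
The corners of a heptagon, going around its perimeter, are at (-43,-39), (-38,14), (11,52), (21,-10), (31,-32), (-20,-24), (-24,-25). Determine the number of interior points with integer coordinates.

By the shoelace formula, twice the signed area is |((-43)·14 − (-38)·(-39)) + ((-38)·52 − 11·14) + (11·(-10) − 21·52) + (21·(-32) − 31·(-10)) + (31·(-24) − (-20)·(-32)) + ((-20)·(-25) − (-24)·(-24)) + ((-24)·(-39) − (-43)·(-25))| = 7377, so the area is 3688.5.
Along each edge there are gcd(|Δx|,|Δy|)+1 lattice points, so counting each shared vertex once the boundary has gcd(5,53) + gcd(49,38) + gcd(10,62) + gcd(10,22) + gcd(51,8) + gcd(4,1) + gcd(19,14) = 1+1+2+2+1+1+1 = 9.
By Pick's theorem A = I + B/2 − 1, so I = 3688.5 − 9/2 + 1 = 3685.

3685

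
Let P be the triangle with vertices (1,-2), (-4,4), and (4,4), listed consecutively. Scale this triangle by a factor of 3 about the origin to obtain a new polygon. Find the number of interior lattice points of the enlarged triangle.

Using the shoelace formula, 2A = |(1·4 − (-4)·(-2)) + ((-4)·4 − 4·4) + (4·(-2) − 1·4)| = 48, so the area is 24.
Summing gcd(|Δx|,|Δy|) over the edges gives the boundary count: gcd(5,6) + gcd(8,0) + gcd(3,6) = 1+8+3 = 12.
Scaling by 3 multiplies the area by 3² = 9 (so the new area is 216) and multiplies the boundary lattice-point count by 3, giving 36.
By Pick's theorem, the interior count of the dilated polygon is 216 − 36/2 + 1 = 199.

199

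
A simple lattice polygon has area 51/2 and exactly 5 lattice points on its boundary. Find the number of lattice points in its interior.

From Pick's theorem, I = A − B/2 + 1 = 51/2 − 5/2 + 1 = 24.

24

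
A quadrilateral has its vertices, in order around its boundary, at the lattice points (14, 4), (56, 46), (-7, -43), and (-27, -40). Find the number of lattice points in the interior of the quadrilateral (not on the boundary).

1026

The shoelace formula gives twice the area as |(14·46 − 56·4) + (56·(-43) − (-7)·46) + ((-7)·(-40) − (-27)·(-43)) + ((-27)·4 − 14·(-40))| = 2095, so the area is 2095/2.
Along each edge there are gcd(|Δx|,|Δy|)+1 lattice points, so counting each shared vertex once the boundary has gcd(42,42) + gcd(63,89) + gcd(20,3) + gcd(41,44) = 42+1+1+1 = 45.
Pick's theorem gives I = A − B/2 + 1 = 2095/2 − 45/2 + 1 = 1026.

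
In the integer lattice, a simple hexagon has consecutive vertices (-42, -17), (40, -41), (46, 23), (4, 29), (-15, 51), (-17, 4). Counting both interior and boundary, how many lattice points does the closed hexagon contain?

4184

The shoelace formula gives twice the area as |[(-42)·(-41) − 40·(-17)] + [40·23 − 46·(-41)] + [46·29 − 4·23] + [4·51 − (-15)·29] + [(-15)·4 − (-17)·51] + [(-17)·(-17) − (-42)·4]| = 8353, so the area is 4176.5.
Along each edge there are gcd(|Δx|,|Δy|)+1 lattice points, so counting each shared vertex once the boundary has gcd(82,24) + gcd(6,64) + gcd(42,6) + gcd(19,22) + gcd(2,47) + gcd(25,21) = 2+2+6+1+1+1 = 13.
Pick's theorem gives I = A − B/2 + 1 = 4176.5 − 13/2 + 1 = 4171, so the closed region contains I + B = 4171 + 13 = 4184 lattice points.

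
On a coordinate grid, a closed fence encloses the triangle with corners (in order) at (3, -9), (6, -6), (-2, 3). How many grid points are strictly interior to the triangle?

The shoelace formula gives twice the area as |(3·(-6) − 6·(-9)) + (6·3 − (-2)·(-6)) + ((-2)·(-9) − 3·3)| = 51, so the area is 51/2.
Along each edge there are gcd(|Δx|,|Δy|)+1 lattice points, so counting each shared vertex once the boundary has gcd(3,3) + gcd(8,9) + gcd(5,12) = 3+1+1 = 5.
Pick's theorem gives I = A − B/2 + 1 = 51/2 − 5/2 + 1 = 24.

24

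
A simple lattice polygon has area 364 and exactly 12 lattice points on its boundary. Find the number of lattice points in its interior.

Pick's theorem A = I + B/2 − 1 rearranges to I = A − B/2 + 1 = 364 − 12/2 + 1 = 359.

359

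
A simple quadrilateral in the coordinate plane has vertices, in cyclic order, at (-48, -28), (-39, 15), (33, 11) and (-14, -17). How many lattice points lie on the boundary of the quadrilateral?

7

Summing gcd(|Δx|,|Δy|) over the edges gives the boundary count: gcd(9,43) + gcd(72,4) + gcd(47,28) + gcd(34,11) = 1+4+1+1 = 7.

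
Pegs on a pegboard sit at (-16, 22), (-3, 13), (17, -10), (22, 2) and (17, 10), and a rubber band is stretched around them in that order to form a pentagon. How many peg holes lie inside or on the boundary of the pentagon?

Using the shoelace formula, 2A = |((-16)·13 − (-3)·22) + ((-3)·(-10) − 17·13) + (17·2 − 22·(-10)) + (22·10 − 17·2) + (17·22 − (-16)·10)| = 641, so the area is 320.5.
Along each edge there are gcd(|Δx|,|Δy|)+1 lattice points, so counting each shared vertex once the boundary has gcd(13,9) + gcd(20,23) + gcd(5,12) + gcd(5,8) + gcd(33,12) = 1+1+1+1+3 = 7.
Pick's theorem gives I = A − B/2 + 1 = 320.5 − 7/2 + 1 = 318, so the closed region contains I + B = 318 + 7 = 325 lattice points.

325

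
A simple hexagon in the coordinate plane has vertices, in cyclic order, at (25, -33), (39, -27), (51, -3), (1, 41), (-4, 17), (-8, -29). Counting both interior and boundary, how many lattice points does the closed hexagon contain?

The shoelace formula gives twice the area as |(25·(-27) − 39·(-33)) + (39·(-3) − 51·(-27)) + (51·41 − 1·(-3)) + (1·17 − (-4)·41) + ((-4)·(-29) − (-8)·17) + ((-8)·(-33) − 25·(-29))| = 5388, so the area is 2694.
The number of boundary lattice points is Σ gcd(|Δx|,|Δy|) = gcd(14,6) + gcd(12,24) + gcd(50,44) + gcd(5,24) + gcd(4,46) + gcd(33,4) = 2+12+2+1+2+1 = 20.
Pick's theorem gives I = A − B/2 + 1 = 2694 − 20/2 + 1 = 2685, so the closed region contains I + B = 2685 + 20 = 2705 lattice points.

2705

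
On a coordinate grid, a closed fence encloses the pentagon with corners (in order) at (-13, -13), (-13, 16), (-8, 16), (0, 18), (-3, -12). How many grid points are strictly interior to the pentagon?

313

Using the shoelace formula, 2A = |((-13)·16 − (-13)·(-13)) + ((-13)·16 − (-8)·16) + ((-8)·18 − 0·16) + (0·(-12) − (-3)·18) + ((-3)·(-13) − (-13)·(-12))| = 664, so the area is 332.
Summing gcd(|Δx|,|Δy|) over the edges gives the boundary count: gcd(0,29) + gcd(5,0) + gcd(8,2) + gcd(3,30) + gcd(10,1) = 29+5+2+3+1 = 40.
By Pick's theorem A = I + B/2 − 1, so I = 332 − 40/2 + 1 = 313.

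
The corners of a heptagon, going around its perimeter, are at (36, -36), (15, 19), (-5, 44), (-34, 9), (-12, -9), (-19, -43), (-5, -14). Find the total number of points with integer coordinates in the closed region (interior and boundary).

Using the shoelace formula, 2A = |[36·19 − 15·(-36)] + [15·44 − (-5)·19] + [(-5)·9 − (-34)·44] + [(-34)·(-9) − (-12)·9] + [(-12)·(-43) − (-19)·(-9)] + [(-19)·(-14) − (-5)·(-43)] + [(-5)·(-36) − 36·(-14)]| = 4924, so the area is 2462.
The number of boundary lattice points is Σ gcd(|Δx|,|Δy|) = gcd(21,55) + gcd(20,25) + gcd(29,35) + gcd(22,18) + gcd(7,34) + gcd(14,29) + gcd(41,22) = 1+5+1+2+1+1+1 = 12.
Pick's theorem gives I = A − B/2 + 1 = 2462 − 12/2 + 1 = 2457, so the closed region contains I + B = 2457 + 12 = 2469 lattice points.

2469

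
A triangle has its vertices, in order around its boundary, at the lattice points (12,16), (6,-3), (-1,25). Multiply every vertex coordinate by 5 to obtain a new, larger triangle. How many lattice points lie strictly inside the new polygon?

3741

Using the shoelace formula, 2A = |(12·(-3) − 6·16) + (6·25 − (-1)·(-3)) + ((-1)·16 − 12·25)| = 301, so the area is 150.5.
Along each edge there are gcd(|Δx|,|Δy|)+1 lattice points, so counting each shared vertex once the boundary has gcd(6,19) + gcd(7,28) + gcd(13,9) = 1+7+1 = 9.
Scaling by 5 multiplies the area by 5² = 25 (so the new area is 3762.5) and multiplies the boundary lattice-point count by 5, giving 45.
By Pick's theorem, the interior count of the dilated polygon is 3762.5 − 45/2 + 1 = 3741.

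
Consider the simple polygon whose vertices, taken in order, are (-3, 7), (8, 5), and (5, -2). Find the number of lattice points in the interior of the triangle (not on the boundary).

41

The shoelace formula gives twice the area as |((-3)·5 − 8·7) + (8·(-2) − 5·5) + (5·7 − (-3)·(-2))| = 83, so the area is 41.5.
The number of boundary lattice points is Σ gcd(|Δx|,|Δy|) = gcd(11,2) + gcd(3,7) + gcd(8,9) = 1+1+1 = 3.
Pick's theorem gives I = A − B/2 + 1 = 41.5 − 3/2 + 1 = 41.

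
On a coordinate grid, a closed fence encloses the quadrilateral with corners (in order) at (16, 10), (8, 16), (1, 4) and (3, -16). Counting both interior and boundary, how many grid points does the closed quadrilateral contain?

235

The shoelace formula gives twice the area as |(16·16 − 8·10) + (8·4 − 1·16) + (1·(-16) − 3·4) + (3·10 − 16·(-16))| = 450, so the area is 225.
The number of boundary lattice points is Σ gcd(|Δx|,|Δy|) = gcd(8,6) + gcd(7,12) + gcd(2,20) + gcd(13,26) = 2+1+2+13 = 18.
Pick's theorem gives I = A − B/2 + 1 = 225 − 18/2 + 1 = 217, so the closed region contains I + B = 217 + 18 = 235 lattice points.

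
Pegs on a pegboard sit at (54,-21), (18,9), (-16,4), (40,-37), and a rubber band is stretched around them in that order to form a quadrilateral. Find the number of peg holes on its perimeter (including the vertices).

Summing gcd(|Δx|,|Δy|) over the edges gives the boundary count: gcd(36,30) + gcd(34,5) + gcd(56,41) + gcd(14,16) = 6+1+1+2 = 10.

10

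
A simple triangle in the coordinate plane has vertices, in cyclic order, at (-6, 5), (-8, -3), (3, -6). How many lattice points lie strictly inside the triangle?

46

Using the shoelace formula, 2A = |[(-6)·(-3) − (-8)·5] + [(-8)·(-6) − 3·(-3)] + [3·5 − (-6)·(-6)]| = 94, so the area is 47.
The number of boundary lattice points is Σ gcd(|Δx|,|Δy|) = gcd(2,8) + gcd(11,3) + gcd(9,11) = 2+1+1 = 4.
By Pick's theorem A = I + B/2 − 1, so I = 47 − 4/2 + 1 = 46.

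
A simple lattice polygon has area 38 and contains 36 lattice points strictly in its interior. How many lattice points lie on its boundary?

Pick's theorem gives A = I + B/2 − 1, so B = 2(A − I + 1) = 2(38 − 36 + 1) = 6.

6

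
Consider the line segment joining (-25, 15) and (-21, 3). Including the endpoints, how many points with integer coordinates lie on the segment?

The number of lattice points on a segment between lattice points is gcd(|Δx|,|Δy|) + 1 = gcd(4,12) + 1 = 4 + 1 = 5.

5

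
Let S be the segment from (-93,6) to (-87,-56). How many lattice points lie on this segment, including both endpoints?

The number of lattice points on a segment between lattice points is gcd(|Δx|,|Δy|) + 1 = gcd(6,62) + 1 = 2 + 1 = 3.

3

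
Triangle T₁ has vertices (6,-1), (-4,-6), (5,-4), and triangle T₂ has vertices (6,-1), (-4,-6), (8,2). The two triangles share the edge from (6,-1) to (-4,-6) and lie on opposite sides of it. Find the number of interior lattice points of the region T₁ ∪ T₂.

The union is the simple quadrilateral with vertices (6,-1), (5,-4), (-4,-6), (8,2) in order.
Using the shoelace formula, 2A = |(6·(-4) − 5·(-1)) + (5·(-6) − (-4)·(-4)) + ((-4)·2 − 8·(-6)) + (8·(-1) − 6·2)| = 45, so the area is 22.5.
Along each edge there are gcd(|Δx|,|Δy|)+1 lattice points, so counting each shared vertex once the boundary has gcd(1,3) + gcd(9,2) + gcd(12,8) + gcd(2,3) = 1+1+4+1 = 7.
By Pick's theorem I = A − B/2 + 1 = 22.5 − 7/2 + 1 = 20.

20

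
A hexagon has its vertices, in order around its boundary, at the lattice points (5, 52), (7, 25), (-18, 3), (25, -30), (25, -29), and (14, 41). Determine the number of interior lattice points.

1336

By the shoelace formula, twice the signed area is |[5·25 − 7·52] + [7·3 − (-18)·25] + [(-18)·(-30) − 25·3] + [25·(-29) − 25·(-30)] + [25·41 − 14·(-29)] + [14·52 − 5·41]| = 2676, so the area is 1338.
Along each edge there are gcd(|Δx|,|Δy|)+1 lattice points, so counting each shared vertex once the boundary has gcd(2,27) + gcd(25,22) + gcd(43,33) + gcd(0,1) + gcd(11,70) + gcd(9,11) = 1+1+1+1+1+1 = 6.
By Pick's theorem A = I + B/2 − 1, so I = 1338 − 6/2 + 1 = 1336.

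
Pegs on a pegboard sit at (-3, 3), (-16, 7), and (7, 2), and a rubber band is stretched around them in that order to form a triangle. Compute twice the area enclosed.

The shoelace formula gives twice the area as |((-3)·7 − (-16)·3) + ((-16)·2 − 7·7) + (7·3 − (-3)·2)| = 27, so the area is 13.5.

27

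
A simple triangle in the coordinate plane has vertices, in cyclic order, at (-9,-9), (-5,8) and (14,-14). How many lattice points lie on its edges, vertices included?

Along each edge there are gcd(|Δx|,|Δy|)+1 lattice points, so counting each shared vertex once the boundary has gcd(4,17) + gcd(19,22) + gcd(23,5) = 1+1+1 = 3.

3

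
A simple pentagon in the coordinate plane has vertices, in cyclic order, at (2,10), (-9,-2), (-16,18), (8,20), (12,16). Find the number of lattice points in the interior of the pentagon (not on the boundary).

The shoelace formula gives twice the area as |[2·(-2) − (-9)·10] + [(-9)·18 − (-16)·(-2)] + [(-16)·20 − 8·18] + [8·16 − 12·20] + [12·10 − 2·16]| = 596, so the area is 298.
The number of boundary lattice points is Σ gcd(|Δx|,|Δy|) = gcd(11,12) + gcd(7,20) + gcd(24,2) + gcd(4,4) + gcd(10,6) = 1+1+2+4+2 = 10.
By Pick's theorem A = I + B/2 − 1, so I = 298 − 10/2 + 1 = 294.

294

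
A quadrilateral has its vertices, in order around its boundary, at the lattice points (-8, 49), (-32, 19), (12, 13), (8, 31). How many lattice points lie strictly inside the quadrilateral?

By the shoelace formula, twice the signed area is |[(-8)·19 − (-32)·49] + [(-32)·13 − 12·19] + [12·31 − 8·13] + [8·49 − (-8)·31]| = 1680, so the area is 840.
The number of boundary lattice points is Σ gcd(|Δx|,|Δy|) = gcd(24,30) + gcd(44,6) + gcd(4,18) + gcd(16,18) = 6+2+2+2 = 12.
By Pick's theorem A = I + B/2 − 1, so I = 840 − 12/2 + 1 = 835.

835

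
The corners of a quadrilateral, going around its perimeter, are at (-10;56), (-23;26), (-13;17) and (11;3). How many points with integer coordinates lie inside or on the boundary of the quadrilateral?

By the shoelace formula, twice the signed area is |[(-10)·26 − (-23)·56] + [(-23)·17 − (-13)·26] + [(-13)·3 − 11·17] + [11·56 − (-10)·3]| = 1395, so the area is 1395/2.
The number of boundary lattice points is Σ gcd(|Δx|,|Δy|) = gcd(13,30) + gcd(10,9) + gcd(24,14) + gcd(21,53) = 1+1+2+1 = 5.
Pick's theorem gives I = A − B/2 + 1 = 1395/2 − 5/2 + 1 = 696, so the closed region contains I + B = 696 + 5 = 701 lattice points.

701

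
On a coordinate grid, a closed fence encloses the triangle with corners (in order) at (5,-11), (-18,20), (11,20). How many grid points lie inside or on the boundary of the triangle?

Using the shoelace formula, 2A = |[5·20 − (-18)·(-11)] + [(-18)·20 − 11·20] + [11·(-11) − 5·20]| = 899, so the area is 899/2.
The number of boundary lattice points is Σ gcd(|Δx|,|Δy|) = gcd(23,31) + gcd(29,0) + gcd(6,31) = 1+29+1 = 31.
Pick's theorem gives I = A − B/2 + 1 = 899/2 − 31/2 + 1 = 435, so the closed region contains I + B = 435 + 31 = 466 lattice points.

466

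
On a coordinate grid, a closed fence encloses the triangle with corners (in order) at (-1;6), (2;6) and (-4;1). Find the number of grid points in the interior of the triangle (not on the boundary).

6

Using the shoelace formula, 2A = |[(-1)·6 − 2·6] + [2·1 − (-4)·6] + [(-4)·6 − (-1)·1]| = 15, so the area is 15/2.
Along each edge there are gcd(|Δx|,|Δy|)+1 lattice points, so counting each shared vertex once the boundary has gcd(3,0) + gcd(6,5) + gcd(3,5) = 3+1+1 = 5.
Pick's theorem gives I = A − B/2 + 1 = 15/2 − 5/2 + 1 = 6.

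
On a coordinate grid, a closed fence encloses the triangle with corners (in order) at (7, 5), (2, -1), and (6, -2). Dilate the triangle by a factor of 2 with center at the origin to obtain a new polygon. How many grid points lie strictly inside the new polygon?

56

Using the shoelace formula, 2A = |(7·(-1) − 2·5) + (2·(-2) − 6·(-1)) + (6·5 − 7·(-2))| = 29, so the area is 14.5.
Summing gcd(|Δx|,|Δy|) over the edges gives the boundary count: gcd(5,6) + gcd(4,1) + gcd(1,7) = 1+1+1 = 3.
Scaling by 2 multiplies the area by 2² = 4 (so the new area is 58) and multiplies the boundary lattice-point count by 2, giving 6.
By Pick's theorem, the interior count of the dilated polygon is 58 − 6/2 + 1 = 56.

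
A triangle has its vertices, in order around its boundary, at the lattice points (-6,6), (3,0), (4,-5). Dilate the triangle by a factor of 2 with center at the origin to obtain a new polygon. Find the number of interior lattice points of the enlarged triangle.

By the shoelace formula, twice the signed area is |((-6)·0 − 3·6) + (3·(-5) − 4·0) + (4·6 − (-6)·(-5))| = 39, so the area is 19.5.
Summing gcd(|Δx|,|Δy|) over the edges gives the boundary count: gcd(9,6) + gcd(1,5) + gcd(10,11) = 3+1+1 = 5.
Scaling by 2 multiplies the area by 2² = 4 (so the new area is 78) and multiplies the boundary lattice-point count by 2, giving 10.
By Pick's theorem, the interior count of the dilated polygon is 78 − 10/2 + 1 = 74.

74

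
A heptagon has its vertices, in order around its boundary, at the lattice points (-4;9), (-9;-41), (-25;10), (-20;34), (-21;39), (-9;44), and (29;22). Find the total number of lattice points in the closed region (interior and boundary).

The shoelace formula gives twice the area as |[(-4)·(-41) − (-9)·9] + [(-9)·10 − (-25)·(-41)] + [(-25)·34 − (-20)·10] + [(-20)·39 − (-21)·34] + [(-21)·44 − (-9)·39] + [(-9)·22 − 29·44] + [29·9 − (-4)·22]| = 3284, so the area is 1642.
Summing gcd(|Δx|,|Δy|) over the edges gives the boundary count: gcd(5,50) + gcd(16,51) + gcd(5,24) + gcd(1,5) + gcd(12,5) + gcd(38,22) + gcd(33,13) = 5+1+1+1+1+2+1 = 12.
Pick's theorem gives I = A − B/2 + 1 = 1642 − 12/2 + 1 = 1637, so the closed region contains I + B = 1637 + 12 = 1649 lattice points.

1649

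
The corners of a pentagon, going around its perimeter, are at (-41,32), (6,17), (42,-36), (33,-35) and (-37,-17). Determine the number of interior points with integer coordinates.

Using the shoelace formula, 2A = |[(-41)·17 − 6·32] + [6·(-36) − 42·17] + [42·(-35) − 33·(-36)] + [33·(-17) − (-37)·(-35)] + [(-37)·32 − (-41)·(-17)]| = 5838, so the area is 2919.
Along each edge there are gcd(|Δx|,|Δy|)+1 lattice points, so counting each shared vertex once the boundary has gcd(47,15) + gcd(36,53) + gcd(9,1) + gcd(70,18) + gcd(4,49) = 1+1+1+2+1 = 6.
Pick's theorem gives I = A − B/2 + 1 = 2919 − 6/2 + 1 = 2917.

2917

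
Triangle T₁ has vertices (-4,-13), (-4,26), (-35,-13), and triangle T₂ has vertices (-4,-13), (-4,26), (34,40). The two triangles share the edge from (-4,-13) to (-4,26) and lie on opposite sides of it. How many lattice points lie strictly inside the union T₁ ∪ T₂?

The union is the simple quadrilateral with vertices (-4,-13), (-35,-13), (-4,26), (34,40) in order.
By the shoelace formula, twice the signed area is |[(-4)·(-13) − (-35)·(-13)] + [(-35)·26 − (-4)·(-13)] + [(-4)·40 − 34·26] + [34·(-13) − (-4)·40]| = 2691, so the area is 1345.5.
Along each edge there are gcd(|Δx|,|Δy|)+1 lattice points, so counting each shared vertex once the boundary has gcd(31,0) + gcd(31,39) + gcd(38,14) + gcd(38,53) = 31+1+2+1 = 35.
By Pick's theorem I = A − B/2 + 1 = 1345.5 − 35/2 + 1 = 1329.

1329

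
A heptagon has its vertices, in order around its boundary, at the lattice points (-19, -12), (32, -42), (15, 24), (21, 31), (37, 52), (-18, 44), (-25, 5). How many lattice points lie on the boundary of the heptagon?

9

Summing gcd(|Δx|,|Δy|) over the edges gives the boundary count: gcd(51,30) + gcd(17,66) + gcd(6,7) + gcd(16,21) + gcd(55,8) + gcd(7,39) + gcd(6,17) = 3+1+1+1+1+1+1 = 9.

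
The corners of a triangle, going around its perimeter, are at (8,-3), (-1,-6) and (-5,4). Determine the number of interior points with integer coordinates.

49

By the shoelace formula, twice the signed area is |(8·(-6) − (-1)·(-3)) + ((-1)·4 − (-5)·(-6)) + ((-5)·(-3) − 8·4)| = 102, so the area is 51.
Summing gcd(|Δx|,|Δy|) over the edges gives the boundary count: gcd(9,3) + gcd(4,10) + gcd(13,7) = 3+2+1 = 6.
By Pick's theorem A = I + B/2 − 1, so I = 51 − 6/2 + 1 = 49.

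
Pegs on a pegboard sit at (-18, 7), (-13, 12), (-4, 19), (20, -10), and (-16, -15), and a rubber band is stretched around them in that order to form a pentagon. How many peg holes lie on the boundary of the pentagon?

10

The number of boundary lattice points is Σ gcd(|Δx|,|Δy|) = gcd(5,5) + gcd(9,7) + gcd(24,29) + gcd(36,5) + gcd(2,22) = 5+1+1+1+2 = 10.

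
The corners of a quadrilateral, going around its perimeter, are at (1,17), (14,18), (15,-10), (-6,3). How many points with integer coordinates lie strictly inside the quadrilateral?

The shoelace formula gives twice the area as |(1·18 − 14·17) + (14·(-10) − 15·18) + (15·3 − (-6)·(-10)) + ((-6)·17 − 1·3)| = 750, so the area is 375.
Summing gcd(|Δx|,|Δy|) over the edges gives the boundary count: gcd(13,1) + gcd(1,28) + gcd(21,13) + gcd(7,14) = 1+1+1+7 = 10.
Pick's theorem gives I = A − B/2 + 1 = 375 − 10/2 + 1 = 371.

371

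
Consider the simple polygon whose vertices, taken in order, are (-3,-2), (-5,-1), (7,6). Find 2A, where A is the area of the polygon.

By the shoelace formula, twice the signed area is |[(-3)·(-1) − (-5)·(-2)] + [(-5)·6 − 7·(-1)] + [7·(-2) − (-3)·6]| = 26, so the area is 13.

26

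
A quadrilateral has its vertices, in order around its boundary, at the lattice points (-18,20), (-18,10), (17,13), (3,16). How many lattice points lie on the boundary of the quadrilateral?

13

The number of boundary lattice points is Σ gcd(|Δx|,|Δy|) = gcd(0,10) + gcd(35,3) + gcd(14,3) + gcd(21,4) = 10+1+1+1 = 13.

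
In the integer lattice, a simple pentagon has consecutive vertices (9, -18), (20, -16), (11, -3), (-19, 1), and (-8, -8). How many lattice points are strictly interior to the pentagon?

Using the shoelace formula, 2A = |(9·(-16) − 20·(-18)) + (20·(-3) − 11·(-16)) + (11·1 − (-19)·(-3)) + ((-19)·(-8) − (-8)·1) + ((-8)·(-18) − 9·(-8))| = 662, so the area is 331.
Summing gcd(|Δx|,|Δy|) over the edges gives the boundary count: gcd(11,2) + gcd(9,13) + gcd(30,4) + gcd(11,9) + gcd(17,10) = 1+1+2+1+1 = 6.
Pick's theorem gives I = A − B/2 + 1 = 331 − 6/2 + 1 = 329.

329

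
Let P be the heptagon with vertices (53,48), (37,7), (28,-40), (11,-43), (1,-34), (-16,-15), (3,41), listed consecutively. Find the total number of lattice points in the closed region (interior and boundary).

Using the shoelace formula, 2A = |(53·7 − 37·48) + (37·(-40) − 28·7) + (28·(-43) − 11·(-40)) + (11·(-34) − 1·(-43)) + (1·(-15) − (-16)·(-34)) + ((-16)·41 − 3·(-15)) + (3·48 − 53·41)| = 7375, so the area is 3687.5.
Along each edge there are gcd(|Δx|,|Δy|)+1 lattice points, so counting each shared vertex once the boundary has gcd(16,41) + gcd(9,47) + gcd(17,3) + gcd(10,9) + gcd(17,19) + gcd(19,56) + gcd(50,7) = 1+1+1+1+1+1+1 = 7.
Pick's theorem gives I = A − B/2 + 1 = 3687.5 − 7/2 + 1 = 3685, so the closed region contains I + B = 3685 + 7 = 3692 lattice points.

3692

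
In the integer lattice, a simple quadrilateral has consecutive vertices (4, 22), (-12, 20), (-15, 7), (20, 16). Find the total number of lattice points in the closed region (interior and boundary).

282

The shoelace formula gives twice the area as |[4·20 − (-12)·22] + [(-12)·7 − (-15)·20] + [(-15)·16 − 20·7] + [20·22 − 4·16]| = 556, so the area is 278.
Along each edge there are gcd(|Δx|,|Δy|)+1 lattice points, so counting each shared vertex once the boundary has gcd(16,2) + gcd(3,13) + gcd(35,9) + gcd(16,6) = 2+1+1+2 = 6.
Pick's theorem gives I = A − B/2 + 1 = 278 − 6/2 + 1 = 276, so the closed region contains I + B = 276 + 6 = 282 lattice points.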